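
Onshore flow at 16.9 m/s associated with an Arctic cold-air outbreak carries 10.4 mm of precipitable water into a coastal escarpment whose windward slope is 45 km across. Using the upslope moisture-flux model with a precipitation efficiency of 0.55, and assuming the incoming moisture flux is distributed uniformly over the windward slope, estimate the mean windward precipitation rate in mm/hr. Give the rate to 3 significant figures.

R ≈ 7.73 mm/hr

Incoming column moisture flux per unit ridge length: F = V × PW = 16.9 × 10.4 = 175.76 mm·m/s.
Spread over the 45 km slope with efficiency ε = 0.55: R = ε·F/W = 0.55 × 175.76 / 45000 m = 2.148e-03 mm/s.
R = 2.148e-03 × 3600 = 7.73 mm/hr.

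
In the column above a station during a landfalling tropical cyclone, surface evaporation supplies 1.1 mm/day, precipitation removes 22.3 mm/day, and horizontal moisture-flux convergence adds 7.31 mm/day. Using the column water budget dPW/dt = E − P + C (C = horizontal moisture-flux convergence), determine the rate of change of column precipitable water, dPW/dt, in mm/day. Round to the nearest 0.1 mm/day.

dPW/dt ≈ -13.9 mm/day

dPW/dt = E − P + C = 1.1 − 22.3 + (7.31) = -13.9 mm/day.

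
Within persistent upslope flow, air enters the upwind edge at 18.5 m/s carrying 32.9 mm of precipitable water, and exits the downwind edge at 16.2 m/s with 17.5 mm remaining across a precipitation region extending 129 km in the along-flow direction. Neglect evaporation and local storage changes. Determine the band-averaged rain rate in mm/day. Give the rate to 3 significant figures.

R ≈ 218 mm/day

Column moisture flux per unit crosswind length is F = V × PW.
Inflow: F_in = 18.5 × 32.9 = 608.65 mm·m/s
Outflow: F_out = 16.2 × 17.5 = 283.5 mm·m/s
Steady-state rate R = (F_in − F_out)/L = (608.65 − 283.5) / 129000 m = 2.521e-03 mm/s.
R = 2.521e-03 × 3600 × 24 = 218 mm/day.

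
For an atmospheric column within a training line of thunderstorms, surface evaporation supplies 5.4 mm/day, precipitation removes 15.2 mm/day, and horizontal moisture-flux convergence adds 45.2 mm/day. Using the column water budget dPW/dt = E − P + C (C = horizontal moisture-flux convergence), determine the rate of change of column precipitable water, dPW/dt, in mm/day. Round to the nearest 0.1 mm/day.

dPW/dt ≈ 35.4 mm/day

dPW/dt = E − P + C = 5.4 − 15.2 + (45.2) = 35.4 mm/day.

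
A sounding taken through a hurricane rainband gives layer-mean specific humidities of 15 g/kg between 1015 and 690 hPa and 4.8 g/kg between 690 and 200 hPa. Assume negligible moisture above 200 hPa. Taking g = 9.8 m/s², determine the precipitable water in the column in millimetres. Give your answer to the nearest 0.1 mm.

PW ≈ 73.7 mm

Precipitable water is the column-integrated vapour mass per unit area: PW = (1/g) Σ q̄ Δp, with q in kg/kg and Δp in Pa (1 kg/m² of water = 1 mm).
Layer 1015–690 hPa: Δp = 325 hPa = 32500 Pa, q̄ = 0.015 kg/kg → 0.015 × 32500 / 9.8 = 49.74 mm
Layer 690–200 hPa: Δp = 490 hPa = 49000 Pa, q̄ = 0.0048 kg/kg → 0.0048 × 49000 / 9.8 = 24.00 mm
PW = 49.74 + 24.00 = 73.74 ≈ 73.7 mm.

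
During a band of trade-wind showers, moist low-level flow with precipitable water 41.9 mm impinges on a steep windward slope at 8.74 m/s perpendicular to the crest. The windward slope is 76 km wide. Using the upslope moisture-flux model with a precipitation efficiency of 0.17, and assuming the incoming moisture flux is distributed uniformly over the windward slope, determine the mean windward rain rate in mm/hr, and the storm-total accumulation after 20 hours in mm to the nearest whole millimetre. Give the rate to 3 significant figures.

R ≈ 2.95 mm/hr; total ≈ 59 mm

Incoming column moisture flux per unit ridge length: F = V × PW = 8.74 × 41.9 = 366.206 mm·m/s.
Spread over the 76 km slope with efficiency ε = 0.17: R = ε·F/W = 0.17 × 366.206 / 76000 m = 8.191e-04 mm/s.
R = 8.191e-04 × 3600 = 2.95 mm/hr.
Over 20 h: total = 2.95 × 20 = 59 mm.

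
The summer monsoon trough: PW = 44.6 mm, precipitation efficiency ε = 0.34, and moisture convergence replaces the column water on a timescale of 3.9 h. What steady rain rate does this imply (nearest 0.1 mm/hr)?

Each overturning extracts ε × PW = 0.34 × 44.6 = 15.164 mm.
Rate = ε·PW / τ = 15.164 / 3.9 h = 3.9 mm/hr.

R ≈ 3.9 mm/hr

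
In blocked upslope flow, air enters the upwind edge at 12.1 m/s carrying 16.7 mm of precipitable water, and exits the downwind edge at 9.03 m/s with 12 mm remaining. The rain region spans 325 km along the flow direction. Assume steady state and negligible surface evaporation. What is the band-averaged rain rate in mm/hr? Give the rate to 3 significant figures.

R ≈ 1.04 mm/hr

Column moisture flux per unit crosswind length is F = V × PW.
Inflow: F_in = 12.1 × 16.7 = 202.07 mm·m/s
Outflow: F_out = 9.03 × 12 = 108.36 mm·m/s
Steady-state rate R = (F_in − F_out)/L = (202.07 − 108.36) / 325000 m = 2.883e-04 mm/s.
R = 2.883e-04 × 3600 = 1.04 mm/hr.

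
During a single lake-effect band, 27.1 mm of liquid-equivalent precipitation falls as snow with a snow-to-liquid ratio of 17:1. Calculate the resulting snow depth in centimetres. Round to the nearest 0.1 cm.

Snow depth = liquid × ratio = 27.1 mm × 17 = 460.7 mm = 46.1 cm.

snow depth ≈ 46.1 cm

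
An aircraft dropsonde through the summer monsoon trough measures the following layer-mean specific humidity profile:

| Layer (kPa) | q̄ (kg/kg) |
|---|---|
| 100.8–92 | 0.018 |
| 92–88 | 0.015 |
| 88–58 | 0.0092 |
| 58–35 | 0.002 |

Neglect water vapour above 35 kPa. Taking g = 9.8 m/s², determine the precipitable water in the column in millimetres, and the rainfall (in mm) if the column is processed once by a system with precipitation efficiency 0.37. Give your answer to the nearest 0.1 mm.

Precipitable water is the column-integrated vapour mass per unit area: PW = (1/g) Σ q̄ Δp, with q in kg/kg and Δp in Pa (1 kg/m² of water = 1 mm).
Layer 100.8–92 kPa: Δp = 88 hPa = 8800 Pa, q̄ = 0.018 kg/kg → 0.018 × 8800 / 9.8 = 16.16 mm
Layer 92–88 kPa: Δp = 40 hPa = 4000 Pa, q̄ = 0.015 kg/kg → 0.015 × 4000 / 9.8 = 6.12 mm
Layer 88–58 kPa: Δp = 300 hPa = 30000 Pa, q̄ = 0.0092 kg/kg → 0.0092 × 30000 / 9.8 = 28.16 mm
Layer 58–35 kPa: Δp = 230 hPa = 23000 Pa, q̄ = 0.002 kg/kg → 0.002 × 23000 / 9.8 = 4.69 mm
PW = 16.16 + 6.12 + 28.16 + 4.69 = 55.13 ≈ 55.1 mm.
Rainfall = ε × PW = 0.37 × 55.1 = 20.4 mm.

PW ≈ 55.1 mm; rainfall ≈ 20.4 mm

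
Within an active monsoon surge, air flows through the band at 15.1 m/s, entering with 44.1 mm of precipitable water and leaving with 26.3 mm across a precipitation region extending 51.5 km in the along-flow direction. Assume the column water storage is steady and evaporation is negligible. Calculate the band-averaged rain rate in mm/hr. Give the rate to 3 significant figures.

R ≈ 18.8 mm/hr

Column moisture flux per unit crosswind length is F = V × PW.
Inflow: F_in = 15.1 × 44.1 = 665.91 mm·m/s
Outflow: F_out = 15.1 × 26.3 = 397.13 mm·m/s
Steady-state rate R = (F_in − F_out)/L = (665.91 − 397.13) / 51500 m = 5.219e-03 mm/s.
R = 5.219e-03 × 3600 = 18.8 mm/hr.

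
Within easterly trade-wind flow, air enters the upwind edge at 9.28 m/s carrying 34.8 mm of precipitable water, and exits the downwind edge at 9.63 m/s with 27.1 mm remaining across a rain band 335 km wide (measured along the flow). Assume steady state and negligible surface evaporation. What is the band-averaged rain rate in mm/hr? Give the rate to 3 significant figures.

R ≈ 0.666 mm/hr

Column moisture flux per unit crosswind length is F = V × PW.
Inflow: F_in = 9.28 × 34.8 = 322.944 mm·m/s
Outflow: F_out = 9.63 × 27.1 = 260.973 mm·m/s
Steady-state rate R = (F_in − F_out)/L = (322.944 − 260.973) / 335000 m = 1.850e-04 mm/s.
R = 1.850e-04 × 3600 = 0.666 mm/hr.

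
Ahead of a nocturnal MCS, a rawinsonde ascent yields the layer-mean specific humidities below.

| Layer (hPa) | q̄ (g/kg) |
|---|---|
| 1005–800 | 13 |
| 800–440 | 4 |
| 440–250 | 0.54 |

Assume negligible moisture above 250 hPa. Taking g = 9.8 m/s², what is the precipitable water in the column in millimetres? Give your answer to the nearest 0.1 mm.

PW ≈ 42.9 mm

Precipitable water is the column-integrated vapour mass per unit area: PW = (1/g) Σ q̄ Δp, with q in kg/kg and Δp in Pa (1 kg/m² of water = 1 mm).
Layer 1005–800 hPa: Δp = 205 hPa = 20500 Pa, q̄ = 0.013 kg/kg → 0.013 × 20500 / 9.8 = 27.19 mm
Layer 800–440 hPa: Δp = 360 hPa = 36000 Pa, q̄ = 0.004 kg/kg → 0.004 × 36000 / 9.8 = 14.69 mm
Layer 440–250 hPa: Δp = 190 hPa = 19000 Pa, q̄ = 0.00054 kg/kg → 0.00054 × 19000 / 9.8 = 1.05 mm
PW = 27.19 + 14.69 + 1.05 = 42.93 ≈ 42.9 mm.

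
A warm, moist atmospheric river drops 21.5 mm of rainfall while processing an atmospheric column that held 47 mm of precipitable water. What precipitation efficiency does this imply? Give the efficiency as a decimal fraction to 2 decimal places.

ε ≈ 0.46

ε = rainfall / PW = 21.5 / 47 = 0.46.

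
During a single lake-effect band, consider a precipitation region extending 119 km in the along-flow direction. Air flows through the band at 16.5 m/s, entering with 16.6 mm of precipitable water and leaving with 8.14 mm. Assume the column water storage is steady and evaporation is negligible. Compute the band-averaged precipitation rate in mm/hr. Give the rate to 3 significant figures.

R ≈ 4.22 mm/hr

Column moisture flux per unit crosswind length is F = V × PW.
Inflow: F_in = 16.5 × 16.6 = 273.9 mm·m/s
Outflow: F_out = 16.5 × 8.14 = 134.31 mm·m/s
Steady-state rate R = (F_in − F_out)/L = (273.9 − 134.31) / 119000 m = 1.173e-03 mm/s.
R = 1.173e-03 × 3600 = 4.22 mm/hr.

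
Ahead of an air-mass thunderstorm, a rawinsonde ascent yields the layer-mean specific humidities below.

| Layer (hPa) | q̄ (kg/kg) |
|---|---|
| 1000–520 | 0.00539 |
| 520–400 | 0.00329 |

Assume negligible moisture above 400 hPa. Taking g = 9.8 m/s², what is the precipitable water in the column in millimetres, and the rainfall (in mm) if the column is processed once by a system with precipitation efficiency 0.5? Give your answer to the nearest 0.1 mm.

Precipitable water is the column-integrated vapour mass per unit area: PW = (1/g) Σ q̄ Δp, with q in kg/kg and Δp in Pa (1 kg/m² of water = 1 mm).
Layer 1000–520 hPa: Δp = 480 hPa = 48000 Pa, q̄ = 0.00539 kg/kg → 0.00539 × 48000 / 9.8 = 26.40 mm
Layer 520–400 hPa: Δp = 120 hPa = 12000 Pa, q̄ = 0.00329 kg/kg → 0.00329 × 12000 / 9.8 = 4.03 mm
PW = 26.40 + 4.03 = 30.43 ≈ 30.4 mm.
Rainfall = ε × PW = 0.5 × 30.4 = 15.2 mm.

PW ≈ 30.4 mm; rainfall ≈ 15.2 mm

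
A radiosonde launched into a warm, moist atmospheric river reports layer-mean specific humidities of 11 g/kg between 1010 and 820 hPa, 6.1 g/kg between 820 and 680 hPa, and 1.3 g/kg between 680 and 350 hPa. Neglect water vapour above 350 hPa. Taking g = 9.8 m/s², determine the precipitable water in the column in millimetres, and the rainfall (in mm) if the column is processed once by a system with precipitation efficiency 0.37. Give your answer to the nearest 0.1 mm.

Precipitable water is the column-integrated vapour mass per unit area: PW = (1/g) Σ q̄ Δp, with q in kg/kg and Δp in Pa (1 kg/m² of water = 1 mm).
Layer 1010–820 hPa: Δp = 190 hPa = 19000 Pa, q̄ = 0.011 kg/kg → 0.011 × 19000 / 9.8 = 21.33 mm
Layer 820–680 hPa: Δp = 140 hPa = 14000 Pa, q̄ = 0.0061 kg/kg → 0.0061 × 14000 / 9.8 = 8.71 mm
Layer 680–350 hPa: Δp = 330 hPa = 33000 Pa, q̄ = 0.0013 kg/kg → 0.0013 × 33000 / 9.8 = 4.38 mm
PW = 21.33 + 8.71 + 4.38 = 34.42 ≈ 34.4 mm.
Rainfall = ε × PW = 0.37 × 34.4 = 12.7 mm.

PW ≈ 34.4 mm; rainfall ≈ 12.7 mm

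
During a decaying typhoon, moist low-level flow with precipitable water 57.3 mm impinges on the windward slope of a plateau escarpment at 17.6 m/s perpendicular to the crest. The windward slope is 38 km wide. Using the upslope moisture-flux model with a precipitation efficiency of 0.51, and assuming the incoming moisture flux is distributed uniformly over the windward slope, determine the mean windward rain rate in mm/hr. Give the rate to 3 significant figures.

R ≈ 48.7 mm/hr

Incoming column moisture flux per unit ridge length: F = V × PW = 17.6 × 57.3 = 1008.48 mm·m/s.
Spread over the 38 km slope with efficiency ε = 0.51: R = ε·F/W = 0.51 × 1008.48 / 38000 m = 1.353e-02 mm/s.
R = 1.353e-02 × 3600 = 48.7 mm/hr.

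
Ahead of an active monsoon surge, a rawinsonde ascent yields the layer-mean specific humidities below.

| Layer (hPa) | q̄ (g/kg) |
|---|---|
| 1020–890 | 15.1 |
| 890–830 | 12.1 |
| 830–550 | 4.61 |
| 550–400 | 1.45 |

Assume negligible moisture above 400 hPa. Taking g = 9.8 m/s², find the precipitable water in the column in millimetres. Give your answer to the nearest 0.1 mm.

Precipitable water is the column-integrated vapour mass per unit area: PW = (1/g) Σ q̄ Δp, with q in kg/kg and Δp in Pa (1 kg/m² of water = 1 mm).
Layer 1020–890 hPa: Δp = 130 hPa = 13000 Pa, q̄ = 0.0151 kg/kg → 0.0151 × 13000 / 9.8 = 20.03 mm
Layer 890–830 hPa: Δp = 60 hPa = 6000 Pa, q̄ = 0.0121 kg/kg → 0.0121 × 6000 / 9.8 = 7.41 mm
Layer 830–550 hPa: Δp = 280 hPa = 28000 Pa, q̄ = 0.00461 kg/kg → 0.00461 × 28000 / 9.8 = 13.17 mm
Layer 550–400 hPa: Δp = 150 hPa = 15000 Pa, q̄ = 0.00145 kg/kg → 0.00145 × 15000 / 9.8 = 2.22 mm
PW = 20.03 + 7.41 + 13.17 + 2.22 = 42.83 ≈ 42.8 mm.

PW ≈ 42.8 mm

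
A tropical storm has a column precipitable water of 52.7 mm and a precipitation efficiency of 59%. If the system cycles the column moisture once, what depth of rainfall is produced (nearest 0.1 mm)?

rainfall ≈ 31.1 mm

Rainfall = ε × PW = 0.59 × 52.7 = 31.1 mm.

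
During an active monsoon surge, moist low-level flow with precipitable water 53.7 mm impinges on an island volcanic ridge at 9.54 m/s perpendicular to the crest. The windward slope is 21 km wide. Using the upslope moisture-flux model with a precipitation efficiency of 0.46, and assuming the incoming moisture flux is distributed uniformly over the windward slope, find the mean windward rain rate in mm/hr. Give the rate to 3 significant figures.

Incoming column moisture flux per unit ridge length: F = V × PW = 9.54 × 53.7 = 512.298 mm·m/s.
Spread over the 21 km slope with efficiency ε = 0.46: R = ε·F/W = 0.46 × 512.298 / 21000 m = 1.122e-02 mm/s.
R = 1.122e-02 × 3600 = 40.4 mm/hr.

R ≈ 40.4 mm/hr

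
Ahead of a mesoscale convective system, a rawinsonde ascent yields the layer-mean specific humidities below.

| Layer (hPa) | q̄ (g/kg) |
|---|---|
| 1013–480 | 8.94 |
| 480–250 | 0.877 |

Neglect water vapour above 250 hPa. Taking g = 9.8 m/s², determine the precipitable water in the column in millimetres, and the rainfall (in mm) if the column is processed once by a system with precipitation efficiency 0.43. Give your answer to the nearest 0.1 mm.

Precipitable water is the column-integrated vapour mass per unit area: PW = (1/g) Σ q̄ Δp, with q in kg/kg and Δp in Pa (1 kg/m² of water = 1 mm).
Layer 1013–480 hPa: Δp = 533 hPa = 53300 Pa, q̄ = 0.00894 kg/kg → 0.00894 × 53300 / 9.8 = 48.62 mm
Layer 480–250 hPa: Δp = 230 hPa = 23000 Pa, q̄ = 0.000877 kg/kg → 0.000877 × 23000 / 9.8 = 2.06 mm
PW = 48.62 + 2.06 = 50.68 ≈ 50.7 mm.
Rainfall = ε × PW = 0.43 × 50.7 = 21.8 mm.

PW ≈ 50.7 mm; rainfall ≈ 21.8 mm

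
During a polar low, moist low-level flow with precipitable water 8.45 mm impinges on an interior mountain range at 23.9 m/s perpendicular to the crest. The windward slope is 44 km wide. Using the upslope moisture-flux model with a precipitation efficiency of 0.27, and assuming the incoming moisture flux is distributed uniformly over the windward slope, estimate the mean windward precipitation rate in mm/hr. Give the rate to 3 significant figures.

Incoming column moisture flux per unit ridge length: F = V × PW = 23.9 × 8.45 = 201.955 mm·m/s.
Spread over the 44 km slope with efficiency ε = 0.27: R = ε·F/W = 0.27 × 201.955 / 44000 m = 1.239e-03 mm/s.
R = 1.239e-03 × 3600 = 4.46 mm/hr.

R ≈ 4.46 mm/hr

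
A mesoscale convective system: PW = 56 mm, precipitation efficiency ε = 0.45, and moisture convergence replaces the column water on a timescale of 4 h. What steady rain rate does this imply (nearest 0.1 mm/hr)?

R ≈ 6.3 mm/hr

Each overturning extracts ε × PW = 0.45 × 56 = 25.2 mm.
Rate = ε·PW / τ = 25.2 / 4 h = 6.3 mm/hr.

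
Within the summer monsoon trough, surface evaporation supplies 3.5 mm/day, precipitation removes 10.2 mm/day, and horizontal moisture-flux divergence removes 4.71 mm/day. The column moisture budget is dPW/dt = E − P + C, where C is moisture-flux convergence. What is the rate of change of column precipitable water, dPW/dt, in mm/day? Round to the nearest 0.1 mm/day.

dPW/dt = E − P + C = 3.5 − 10.2 + (-4.71) = -11.4 mm/day.

dPW/dt ≈ -11.4 mm/day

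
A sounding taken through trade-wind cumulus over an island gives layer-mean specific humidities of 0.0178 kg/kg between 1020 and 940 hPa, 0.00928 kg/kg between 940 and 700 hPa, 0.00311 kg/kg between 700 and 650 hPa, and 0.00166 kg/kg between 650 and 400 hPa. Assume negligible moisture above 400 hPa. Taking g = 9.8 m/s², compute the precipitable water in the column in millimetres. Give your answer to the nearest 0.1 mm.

Precipitable water is the column-integrated vapour mass per unit area: PW = (1/g) Σ q̄ Δp, with q in kg/kg and Δp in Pa (1 kg/m² of water = 1 mm).
Layer 1020–940 hPa: Δp = 80 hPa = 8000 Pa, q̄ = 0.0178 kg/kg → 0.0178 × 8000 / 9.8 = 14.53 mm
Layer 940–700 hPa: Δp = 240 hPa = 24000 Pa, q̄ = 0.00928 kg/kg → 0.00928 × 24000 / 9.8 = 22.73 mm
Layer 700–650 hPa: Δp = 50 hPa = 5000 Pa, q̄ = 0.00311 kg/kg → 0.00311 × 5000 / 9.8 = 1.59 mm
Layer 650–400 hPa: Δp = 250 hPa = 25000 Pa, q̄ = 0.00166 kg/kg → 0.00166 × 25000 / 9.8 = 4.23 mm
PW = 14.53 + 22.73 + 1.59 + 4.23 = 43.08 ≈ 43.1 mm.

PW ≈ 43.1 mm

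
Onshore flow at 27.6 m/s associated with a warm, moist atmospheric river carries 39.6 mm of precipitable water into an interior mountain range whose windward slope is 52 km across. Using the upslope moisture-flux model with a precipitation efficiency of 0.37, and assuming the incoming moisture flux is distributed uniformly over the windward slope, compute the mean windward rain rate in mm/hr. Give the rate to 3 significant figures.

Incoming column moisture flux per unit ridge length: F = V × PW = 27.6 × 39.6 = 1092.96 mm·m/s.
Spread over the 52 km slope with efficiency ε = 0.37: R = ε·F/W = 0.37 × 1092.96 / 52000 m = 7.777e-03 mm/s.
R = 7.777e-03 × 3600 = 28.0 mm/hr.

R ≈ 28.0 mm/hr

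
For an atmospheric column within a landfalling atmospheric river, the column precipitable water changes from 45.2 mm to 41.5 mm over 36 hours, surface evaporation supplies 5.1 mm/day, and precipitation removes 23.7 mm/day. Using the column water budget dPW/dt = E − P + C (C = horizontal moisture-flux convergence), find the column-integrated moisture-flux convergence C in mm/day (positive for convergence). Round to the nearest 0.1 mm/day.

dPW/dt = (41.5 − 45.2) mm / (36/24 day) = -2.467 mm/day.
C = dPW/dt − E + P = (-2.467) − 5.1 + 23.7 = 16.1 mm/day.

C ≈ 16.1 mm/day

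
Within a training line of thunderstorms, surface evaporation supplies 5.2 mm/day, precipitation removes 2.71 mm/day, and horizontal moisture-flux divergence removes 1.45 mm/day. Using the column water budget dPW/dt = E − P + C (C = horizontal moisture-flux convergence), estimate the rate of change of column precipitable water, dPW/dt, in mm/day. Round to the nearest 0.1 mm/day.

dPW/dt ≈ 1.0 mm/day

dPW/dt = E − P + C = 5.2 − 2.71 + (-1.45) = 1.0 mm/day.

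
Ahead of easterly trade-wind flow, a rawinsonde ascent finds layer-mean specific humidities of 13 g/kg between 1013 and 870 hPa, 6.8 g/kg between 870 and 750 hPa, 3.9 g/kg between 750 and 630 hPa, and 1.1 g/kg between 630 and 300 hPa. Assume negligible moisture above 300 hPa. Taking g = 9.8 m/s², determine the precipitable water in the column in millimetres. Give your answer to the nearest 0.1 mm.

PW ≈ 35.8 mm

Precipitable water is the column-integrated vapour mass per unit area: PW = (1/g) Σ q̄ Δp, with q in kg/kg and Δp in Pa (1 kg/m² of water = 1 mm).
Layer 1013–870 hPa: Δp = 143 hPa = 14300 Pa, q̄ = 0.013 kg/kg → 0.013 × 14300 / 9.8 = 18.97 mm
Layer 870–750 hPa: Δp = 120 hPa = 12000 Pa, q̄ = 0.0068 kg/kg → 0.0068 × 12000 / 9.8 = 8.33 mm
Layer 750–630 hPa: Δp = 120 hPa = 12000 Pa, q̄ = 0.0039 kg/kg → 0.0039 × 12000 / 9.8 = 4.78 mm
Layer 630–300 hPa: Δp = 330 hPa = 33000 Pa, q̄ = 0.0011 kg/kg → 0.0011 × 33000 / 9.8 = 3.70 mm
PW = 18.97 + 8.33 + 4.78 + 3.70 = 35.78 ≈ 35.8 mm.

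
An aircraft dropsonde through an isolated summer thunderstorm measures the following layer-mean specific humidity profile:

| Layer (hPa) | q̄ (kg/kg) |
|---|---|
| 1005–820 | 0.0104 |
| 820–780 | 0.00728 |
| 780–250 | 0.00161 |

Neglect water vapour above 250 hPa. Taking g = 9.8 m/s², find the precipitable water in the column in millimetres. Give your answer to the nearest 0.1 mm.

Precipitable water is the column-integrated vapour mass per unit area: PW = (1/g) Σ q̄ Δp, with q in kg/kg and Δp in Pa (1 kg/m² of water = 1 mm).
Layer 1005–820 hPa: Δp = 185 hPa = 18500 Pa, q̄ = 0.0104 kg/kg → 0.0104 × 18500 / 9.8 = 19.63 mm
Layer 820–780 hPa: Δp = 40 hPa = 4000 Pa, q̄ = 0.00728 kg/kg → 0.00728 × 4000 / 9.8 = 2.97 mm
Layer 780–250 hPa: Δp = 530 hPa = 53000 Pa, q̄ = 0.00161 kg/kg → 0.00161 × 53000 / 9.8 = 8.71 mm
PW = 19.63 + 2.97 + 8.71 = 31.31 ≈ 31.3 mm.

PW ≈ 31.3 mm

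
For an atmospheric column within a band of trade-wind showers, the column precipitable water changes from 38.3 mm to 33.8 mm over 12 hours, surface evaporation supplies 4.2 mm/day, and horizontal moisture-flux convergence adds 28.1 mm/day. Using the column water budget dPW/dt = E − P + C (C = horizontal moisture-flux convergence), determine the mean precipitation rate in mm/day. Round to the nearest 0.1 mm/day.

P ≈ 41.3 mm/day

dPW/dt = (33.8 − 38.3) mm / (12/24 day) = -9.000 mm/day.
P = E + C − dPW/dt = 4.2 + (28.1) − (-9.000) = 41.3 mm/day.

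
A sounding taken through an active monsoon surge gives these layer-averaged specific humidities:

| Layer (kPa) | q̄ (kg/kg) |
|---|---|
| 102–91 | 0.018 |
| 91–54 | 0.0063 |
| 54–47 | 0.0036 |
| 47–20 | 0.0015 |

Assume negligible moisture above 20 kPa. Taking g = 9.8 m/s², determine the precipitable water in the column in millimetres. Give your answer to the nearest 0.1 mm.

Precipitable water is the column-integrated vapour mass per unit area: PW = (1/g) Σ q̄ Δp, with q in kg/kg and Δp in Pa (1 kg/m² of water = 1 mm).
Layer 102–91 kPa: Δp = 110 hPa = 11000 Pa, q̄ = 0.018 kg/kg → 0.018 × 11000 / 9.8 = 20.20 mm
Layer 91–54 kPa: Δp = 370 hPa = 37000 Pa, q̄ = 0.0063 kg/kg → 0.0063 × 37000 / 9.8 = 23.79 mm
Layer 54–47 kPa: Δp = 70 hPa = 7000 Pa, q̄ = 0.0036 kg/kg → 0.0036 × 7000 / 9.8 = 2.57 mm
Layer 47–20 kPa: Δp = 270 hPa = 27000 Pa, q̄ = 0.0015 kg/kg → 0.0015 × 27000 / 9.8 = 4.13 mm
PW = 20.20 + 23.79 + 2.57 + 4.13 = 50.69 ≈ 50.7 mm.

PW ≈ 50.7 mm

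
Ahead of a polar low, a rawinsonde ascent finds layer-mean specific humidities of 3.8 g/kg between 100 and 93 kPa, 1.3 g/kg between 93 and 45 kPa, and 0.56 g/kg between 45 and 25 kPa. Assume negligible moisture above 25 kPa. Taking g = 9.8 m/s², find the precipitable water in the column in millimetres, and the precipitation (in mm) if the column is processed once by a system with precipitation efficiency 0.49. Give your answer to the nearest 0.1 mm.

Precipitable water is the column-integrated vapour mass per unit area: PW = (1/g) Σ q̄ Δp, with q in kg/kg and Δp in Pa (1 kg/m² of water = 1 mm).
Layer 100–93 kPa: Δp = 70 hPa = 7000 Pa, q̄ = 0.0038 kg/kg → 0.0038 × 7000 / 9.8 = 2.71 mm
Layer 93–45 kPa: Δp = 480 hPa = 48000 Pa, q̄ = 0.0013 kg/kg → 0.0013 × 48000 / 9.8 = 6.37 mm
Layer 45–25 kPa: Δp = 200 hPa = 20000 Pa, q̄ = 0.00056 kg/kg → 0.00056 × 20000 / 9.8 = 1.14 mm
PW = 2.71 + 6.37 + 1.14 = 10.22 ≈ 10.2 mm.
Precipitation = ε × PW = 0.49 × 10.2 = 5.0 mm.

PW ≈ 10.2 mm; precipitation ≈ 5.0 mm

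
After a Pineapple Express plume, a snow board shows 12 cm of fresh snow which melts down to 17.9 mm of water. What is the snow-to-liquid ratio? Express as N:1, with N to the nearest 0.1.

ratio ≈ 6.7

Ratio = snow depth / SWE = 120 mm / 17.9 mm = 6.7, i.e. 6.7:1.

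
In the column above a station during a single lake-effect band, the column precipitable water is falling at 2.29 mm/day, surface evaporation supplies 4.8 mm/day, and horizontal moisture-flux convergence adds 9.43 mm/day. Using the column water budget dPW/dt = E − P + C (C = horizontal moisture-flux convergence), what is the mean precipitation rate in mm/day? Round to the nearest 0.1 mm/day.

dPW/dt = -2.29 mm/day.
P = E + C − dPW/dt = 4.8 + (9.43) − (-2.29) = 16.5 mm/day.

P ≈ 16.5 mm/day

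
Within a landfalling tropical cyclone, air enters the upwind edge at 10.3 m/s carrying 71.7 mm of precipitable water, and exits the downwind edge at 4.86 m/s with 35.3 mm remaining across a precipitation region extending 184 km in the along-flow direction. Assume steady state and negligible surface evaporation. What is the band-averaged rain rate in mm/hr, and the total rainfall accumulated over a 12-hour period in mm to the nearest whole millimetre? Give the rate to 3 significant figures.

R ≈ 11.1 mm/hr; total ≈ 133 mm

Column moisture flux per unit crosswind length is F = V × PW.
Inflow: F_in = 10.3 × 71.7 = 738.51 mm·m/s
Outflow: F_out = 4.86 × 35.3 = 171.558 mm·m/s
Steady-state rate R = (F_in − F_out)/L = (738.51 − 171.558) / 184000 m = 3.081e-03 mm/s.
R = 3.081e-03 × 3600 = 11.1 mm/hr.
Over 12 h: total = 11.1 × 12 = 133.2 ≈ 133 mm.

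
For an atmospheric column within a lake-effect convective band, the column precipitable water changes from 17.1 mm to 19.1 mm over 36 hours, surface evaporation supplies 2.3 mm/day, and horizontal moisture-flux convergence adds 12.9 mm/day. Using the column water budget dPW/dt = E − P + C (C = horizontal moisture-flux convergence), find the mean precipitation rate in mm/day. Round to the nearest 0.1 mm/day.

dPW/dt = (19.1 − 17.1) mm / (36/24 day) = +1.333 mm/day.
P = E + C − dPW/dt = 2.3 + (12.9) − (+1.333) = 13.9 mm/day.

P ≈ 13.9 mm/day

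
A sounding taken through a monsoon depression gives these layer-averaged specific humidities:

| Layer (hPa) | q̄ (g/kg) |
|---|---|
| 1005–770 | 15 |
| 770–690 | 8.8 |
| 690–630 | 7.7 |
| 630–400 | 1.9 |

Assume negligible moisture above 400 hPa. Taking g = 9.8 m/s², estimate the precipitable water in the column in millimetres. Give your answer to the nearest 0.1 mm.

PW ≈ 52.3 mm

Precipitable water is the column-integrated vapour mass per unit area: PW = (1/g) Σ q̄ Δp, with q in kg/kg and Δp in Pa (1 kg/m² of water = 1 mm).
Layer 1005–770 hPa: Δp = 235 hPa = 23500 Pa, q̄ = 0.015 kg/kg → 0.015 × 23500 / 9.8 = 35.97 mm
Layer 770–690 hPa: Δp = 80 hPa = 8000 Pa, q̄ = 0.0088 kg/kg → 0.0088 × 8000 / 9.8 = 7.18 mm
Layer 690–630 hPa: Δp = 60 hPa = 6000 Pa, q̄ = 0.0077 kg/kg → 0.0077 × 6000 / 9.8 = 4.71 mm
Layer 630–400 hPa: Δp = 230 hPa = 23000 Pa, q̄ = 0.0019 kg/kg → 0.0019 × 23000 / 9.8 = 4.46 mm
PW = 35.97 + 7.18 + 4.71 + 4.46 = 52.32 ≈ 52.3 mm.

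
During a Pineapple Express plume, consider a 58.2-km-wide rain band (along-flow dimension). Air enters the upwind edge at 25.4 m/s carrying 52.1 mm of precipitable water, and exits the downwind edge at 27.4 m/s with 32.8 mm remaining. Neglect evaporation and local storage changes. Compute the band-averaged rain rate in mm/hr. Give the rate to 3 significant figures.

R ≈ 26.3 mm/hr

Column moisture flux per unit crosswind length is F = V × PW.
Inflow: F_in = 25.4 × 52.1 = 1323.34 mm·m/s
Outflow: F_out = 27.4 × 32.8 = 898.72 mm·m/s
Steady-state rate R = (F_in − F_out)/L = (1323.34 − 898.72) / 58200 m = 7.296e-03 mm/s.
R = 7.296e-03 × 3600 = 26.3 mm/hr.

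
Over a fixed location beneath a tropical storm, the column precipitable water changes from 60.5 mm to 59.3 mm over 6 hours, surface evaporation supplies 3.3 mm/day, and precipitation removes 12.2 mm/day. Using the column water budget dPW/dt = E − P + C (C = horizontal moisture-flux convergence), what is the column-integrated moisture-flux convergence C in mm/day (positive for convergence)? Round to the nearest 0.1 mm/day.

dPW/dt = (59.3 − 60.5) mm / (6/24 day) = -4.800 mm/day.
C = dPW/dt − E + P = (-4.800) − 3.3 + 12.2 = 4.1 mm/day.

C ≈ 4.1 mm/day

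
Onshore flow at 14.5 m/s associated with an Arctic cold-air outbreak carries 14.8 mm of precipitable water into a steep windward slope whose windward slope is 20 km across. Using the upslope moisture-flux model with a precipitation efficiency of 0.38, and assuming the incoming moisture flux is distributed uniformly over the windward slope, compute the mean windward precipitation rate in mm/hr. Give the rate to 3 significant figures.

R ≈ 14.7 mm/hr

Incoming column moisture flux per unit ridge length: F = V × PW = 14.5 × 14.8 = 214.6 mm·m/s.
Spread over the 20 km slope with efficiency ε = 0.38: R = ε·F/W = 0.38 × 214.6 / 20000 m = 4.077e-03 mm/s.
R = 4.077e-03 × 3600 = 14.7 mm/hr.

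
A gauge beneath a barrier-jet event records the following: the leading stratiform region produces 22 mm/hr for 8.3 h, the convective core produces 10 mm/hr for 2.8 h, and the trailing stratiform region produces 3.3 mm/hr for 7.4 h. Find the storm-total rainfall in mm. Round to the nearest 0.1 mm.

total ≈ 235.0 mm

Total = Σ Rᵢ Δtᵢ = 22 × 8.3 + 10 × 2.8 + 3.3 × 7.4
      = 182.6 + 28 + 24.42 = 235.0 mm.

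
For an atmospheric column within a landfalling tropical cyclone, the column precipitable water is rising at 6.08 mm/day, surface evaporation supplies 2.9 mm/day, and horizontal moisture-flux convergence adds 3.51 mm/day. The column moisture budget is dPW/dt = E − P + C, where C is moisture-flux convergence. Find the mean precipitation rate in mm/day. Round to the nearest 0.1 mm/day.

P ≈ 0.3 mm/day

dPW/dt = +6.08 mm/day.
P = E + C − dPW/dt = 2.9 + (3.51) − (+6.08) = 0.3 mm/day.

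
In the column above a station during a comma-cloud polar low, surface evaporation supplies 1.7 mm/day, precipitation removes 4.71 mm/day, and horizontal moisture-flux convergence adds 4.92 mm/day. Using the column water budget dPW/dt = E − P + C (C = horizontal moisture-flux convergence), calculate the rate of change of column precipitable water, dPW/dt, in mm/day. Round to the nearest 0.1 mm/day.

dPW/dt ≈ 1.9 mm/day

dPW/dt = E − P + C = 1.7 − 4.71 + (4.92) = 1.9 mm/day.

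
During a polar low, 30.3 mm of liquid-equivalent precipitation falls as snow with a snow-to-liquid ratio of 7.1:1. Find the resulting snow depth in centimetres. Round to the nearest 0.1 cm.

Snow depth = liquid × ratio = 30.3 mm × 7.1 = 215.13 mm = 21.5 cm.

snow depth ≈ 21.5 cm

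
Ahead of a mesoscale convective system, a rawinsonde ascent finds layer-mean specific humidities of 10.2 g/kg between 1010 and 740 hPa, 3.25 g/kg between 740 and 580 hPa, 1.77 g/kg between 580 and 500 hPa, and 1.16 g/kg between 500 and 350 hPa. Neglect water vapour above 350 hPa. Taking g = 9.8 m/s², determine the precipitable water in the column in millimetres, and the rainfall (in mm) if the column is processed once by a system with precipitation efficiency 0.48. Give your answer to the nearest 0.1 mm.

PW ≈ 36.6 mm; rainfall ≈ 17.6 mm

Precipitable water is the column-integrated vapour mass per unit area: PW = (1/g) Σ q̄ Δp, with q in kg/kg and Δp in Pa (1 kg/m² of water = 1 mm).
Layer 1010–740 hPa: Δp = 270 hPa = 27000 Pa, q̄ = 0.0102 kg/kg → 0.0102 × 27000 / 9.8 = 28.10 mm
Layer 740–580 hPa: Δp = 160 hPa = 16000 Pa, q̄ = 0.00325 kg/kg → 0.00325 × 16000 / 9.8 = 5.31 mm
Layer 580–500 hPa: Δp = 80 hPa = 8000 Pa, q̄ = 0.00177 kg/kg → 0.00177 × 8000 / 9.8 = 1.44 mm
Layer 500–350 hPa: Δp = 150 hPa = 15000 Pa, q̄ = 0.00116 kg/kg → 0.00116 × 15000 / 9.8 = 1.78 mm
PW = 28.10 + 5.31 + 1.44 + 1.78 = 36.63 ≈ 36.6 mm.
Rainfall = ε × PW = 0.48 × 36.6 = 17.6 mm.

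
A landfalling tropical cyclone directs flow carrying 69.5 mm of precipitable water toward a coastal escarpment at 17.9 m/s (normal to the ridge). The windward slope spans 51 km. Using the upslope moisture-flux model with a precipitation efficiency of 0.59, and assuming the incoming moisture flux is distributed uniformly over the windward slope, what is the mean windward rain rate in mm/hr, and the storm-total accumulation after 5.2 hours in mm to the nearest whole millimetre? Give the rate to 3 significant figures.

Incoming column moisture flux per unit ridge length: F = V × PW = 17.9 × 69.5 = 1244.05 mm·m/s.
Spread over the 51 km slope with efficiency ε = 0.59: R = ε·F/W = 0.59 × 1244.05 / 51000 m = 1.439e-02 mm/s.
R = 1.439e-02 × 3600 = 51.8 mm/hr.
Over 5.2 h: total = 51.8 × 5.2 = 269.36 ≈ 269 mm.

R ≈ 51.8 mm/hr; total ≈ 269 mm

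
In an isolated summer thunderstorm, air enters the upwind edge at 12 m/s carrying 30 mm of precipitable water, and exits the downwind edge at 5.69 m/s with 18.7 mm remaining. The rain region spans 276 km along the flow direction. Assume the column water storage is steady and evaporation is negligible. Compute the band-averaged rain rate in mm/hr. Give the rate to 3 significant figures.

Column moisture flux per unit crosswind length is F = V × PW.
Inflow: F_in = 12 × 30 = 360 mm·m/s
Outflow: F_out = 5.69 × 18.7 = 106.403 mm·m/s
Steady-state rate R = (F_in − F_out)/L = (360 − 106.403) / 276000 m = 9.188e-04 mm/s.
R = 9.188e-04 × 3600 = 3.31 mm/hr.

R ≈ 3.31 mm/hr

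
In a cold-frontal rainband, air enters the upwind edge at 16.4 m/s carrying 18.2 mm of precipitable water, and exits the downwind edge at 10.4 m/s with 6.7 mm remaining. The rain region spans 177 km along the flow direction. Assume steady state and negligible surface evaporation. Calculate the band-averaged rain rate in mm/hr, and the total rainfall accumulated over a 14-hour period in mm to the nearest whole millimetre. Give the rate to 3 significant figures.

R ≈ 4.65 mm/hr; total ≈ 65 mm

Column moisture flux per unit crosswind length is F = V × PW.
Inflow: F_in = 16.4 × 18.2 = 298.48 mm·m/s
Outflow: F_out = 10.4 × 6.7 = 69.68 mm·m/s
Steady-state rate R = (F_in − F_out)/L = (298.48 − 69.68) / 177000 m = 1.293e-03 mm/s.
R = 1.293e-03 × 3600 = 4.65 mm/hr.
Over 14 h: total = 4.65 × 14 = 65.1 ≈ 65 mm.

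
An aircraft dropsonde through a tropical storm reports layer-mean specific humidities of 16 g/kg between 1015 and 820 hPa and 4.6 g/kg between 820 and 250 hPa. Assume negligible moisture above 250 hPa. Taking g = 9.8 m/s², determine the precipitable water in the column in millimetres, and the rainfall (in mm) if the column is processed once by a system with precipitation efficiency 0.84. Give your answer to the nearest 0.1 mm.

Precipitable water is the column-integrated vapour mass per unit area: PW = (1/g) Σ q̄ Δp, with q in kg/kg and Δp in Pa (1 kg/m² of water = 1 mm).
Layer 1015–820 hPa: Δp = 195 hPa = 19500 Pa, q̄ = 0.016 kg/kg → 0.016 × 19500 / 9.8 = 31.84 mm
Layer 820–250 hPa: Δp = 570 hPa = 57000 Pa, q̄ = 0.0046 kg/kg → 0.0046 × 57000 / 9.8 = 26.76 mm
PW = 31.84 + 26.76 = 58.60 ≈ 58.6 mm.
Rainfall = ε × PW = 0.84 × 58.6 = 49.2 mm.

PW ≈ 58.6 mm; rainfall ≈ 49.2 mm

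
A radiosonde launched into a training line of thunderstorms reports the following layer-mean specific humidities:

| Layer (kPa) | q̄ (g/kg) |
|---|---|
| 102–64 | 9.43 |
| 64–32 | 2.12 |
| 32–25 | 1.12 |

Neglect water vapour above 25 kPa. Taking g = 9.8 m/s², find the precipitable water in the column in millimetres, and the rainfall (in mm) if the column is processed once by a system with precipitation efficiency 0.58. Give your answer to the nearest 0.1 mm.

PW ≈ 44.3 mm; rainfall ≈ 25.7 mm

Precipitable water is the column-integrated vapour mass per unit area: PW = (1/g) Σ q̄ Δp, with q in kg/kg and Δp in Pa (1 kg/m² of water = 1 mm).
Layer 102–64 kPa: Δp = 380 hPa = 38000 Pa, q̄ = 0.00943 kg/kg → 0.00943 × 38000 / 9.8 = 36.57 mm
Layer 64–32 kPa: Δp = 320 hPa = 32000 Pa, q̄ = 0.00212 kg/kg → 0.00212 × 32000 / 9.8 = 6.92 mm
Layer 32–25 kPa: Δp = 70 hPa = 7000 Pa, q̄ = 0.00112 kg/kg → 0.00112 × 7000 / 9.8 = 0.80 mm
PW = 36.57 + 6.92 + 0.80 = 44.29 ≈ 44.3 mm.
Rainfall = ε × PW = 0.58 × 44.3 = 25.7 mm.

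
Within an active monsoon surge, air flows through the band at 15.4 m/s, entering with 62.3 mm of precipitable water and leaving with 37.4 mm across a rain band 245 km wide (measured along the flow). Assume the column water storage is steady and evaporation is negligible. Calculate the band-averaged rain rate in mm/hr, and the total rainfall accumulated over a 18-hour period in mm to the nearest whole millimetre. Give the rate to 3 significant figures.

Column moisture flux per unit crosswind length is F = V × PW.
Inflow: F_in = 15.4 × 62.3 = 959.42 mm·m/s
Outflow: F_out = 15.4 × 37.4 = 575.96 mm·m/s
Steady-state rate R = (F_in − F_out)/L = (959.42 − 575.96) / 245000 m = 1.565e-03 mm/s.
R = 1.565e-03 × 3600 = 5.63 mm/hr.
Over 18 h: total = 5.63 × 18 = 101.34 ≈ 101 mm.

R ≈ 5.63 mm/hr; total ≈ 101 mm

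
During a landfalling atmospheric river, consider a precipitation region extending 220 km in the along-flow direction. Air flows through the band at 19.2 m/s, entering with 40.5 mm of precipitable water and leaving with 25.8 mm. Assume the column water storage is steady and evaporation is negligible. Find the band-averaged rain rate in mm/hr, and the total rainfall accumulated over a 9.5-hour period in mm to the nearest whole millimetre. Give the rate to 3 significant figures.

Column moisture flux per unit crosswind length is F = V × PW.
Inflow: F_in = 19.2 × 40.5 = 777.6 mm·m/s
Outflow: F_out = 19.2 × 25.8 = 495.36 mm·m/s
Steady-state rate R = (F_in − F_out)/L = (777.6 − 495.36) / 220000 m = 1.283e-03 mm/s.
R = 1.283e-03 × 3600 = 4.62 mm/hr.
Over 9.5 h: total = 4.62 × 9.5 = 43.89 ≈ 44 mm.

R ≈ 4.62 mm/hr; total ≈ 44 mm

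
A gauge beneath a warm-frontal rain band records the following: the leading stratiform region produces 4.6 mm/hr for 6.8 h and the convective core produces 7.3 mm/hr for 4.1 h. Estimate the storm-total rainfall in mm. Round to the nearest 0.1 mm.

Total = Σ Rᵢ Δtᵢ = 4.6 × 6.8 + 7.3 × 4.1
      = 31.28 + 29.93 = 61.2 mm.

total ≈ 61.2 mm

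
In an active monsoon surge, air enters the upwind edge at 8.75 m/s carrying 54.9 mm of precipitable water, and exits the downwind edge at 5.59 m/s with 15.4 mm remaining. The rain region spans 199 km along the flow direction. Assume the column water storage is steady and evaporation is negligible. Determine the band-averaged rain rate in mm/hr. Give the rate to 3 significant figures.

R ≈ 7.13 mm/hr

Column moisture flux per unit crosswind length is F = V × PW.
Inflow: F_in = 8.75 × 54.9 = 480.375 mm·m/s
Outflow: F_out = 5.59 × 15.4 = 86.086 mm·m/s
Steady-state rate R = (F_in − F_out)/L = (480.375 − 86.086) / 199000 m = 1.981e-03 mm/s.
R = 1.981e-03 × 3600 = 7.13 mm/hr.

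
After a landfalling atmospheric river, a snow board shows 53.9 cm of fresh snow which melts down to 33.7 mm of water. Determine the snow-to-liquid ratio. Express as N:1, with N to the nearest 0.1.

Ratio = snow depth / SWE = 539 mm / 33.7 mm = 16.0, i.e. 16.0:1.

ratio ≈ 16.0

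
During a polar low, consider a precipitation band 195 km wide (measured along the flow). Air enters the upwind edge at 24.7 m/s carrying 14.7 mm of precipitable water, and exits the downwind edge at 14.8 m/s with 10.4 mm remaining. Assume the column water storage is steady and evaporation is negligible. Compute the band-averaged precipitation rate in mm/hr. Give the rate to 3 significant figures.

Column moisture flux per unit crosswind length is F = V × PW.
Inflow: F_in = 24.7 × 14.7 = 363.09 mm·m/s
Outflow: F_out = 14.8 × 10.4 = 153.92 mm·m/s
Steady-state rate R = (F_in − F_out)/L = (363.09 − 153.92) / 195000 m = 1.073e-03 mm/s.
R = 1.073e-03 × 3600 = 3.86 mm/hr.

R ≈ 3.86 mm/hr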